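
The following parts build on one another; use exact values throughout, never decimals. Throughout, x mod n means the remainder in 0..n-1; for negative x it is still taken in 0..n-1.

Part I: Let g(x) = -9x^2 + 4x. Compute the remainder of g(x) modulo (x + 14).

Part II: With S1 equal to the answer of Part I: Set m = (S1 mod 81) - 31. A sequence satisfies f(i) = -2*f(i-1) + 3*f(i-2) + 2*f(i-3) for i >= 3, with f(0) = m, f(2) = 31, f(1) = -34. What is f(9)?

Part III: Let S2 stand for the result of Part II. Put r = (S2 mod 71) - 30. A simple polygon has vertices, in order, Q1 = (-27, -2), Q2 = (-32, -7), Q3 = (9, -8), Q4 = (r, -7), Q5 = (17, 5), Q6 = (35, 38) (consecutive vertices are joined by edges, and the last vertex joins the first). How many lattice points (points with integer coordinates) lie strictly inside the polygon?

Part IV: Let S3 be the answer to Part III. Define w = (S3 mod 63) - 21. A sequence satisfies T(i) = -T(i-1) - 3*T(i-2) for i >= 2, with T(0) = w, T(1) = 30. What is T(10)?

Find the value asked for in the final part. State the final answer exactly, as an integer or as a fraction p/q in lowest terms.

-2262

Part I: remainder = value at the root: -9*(-14)^2 + 4*(-14)^1 = (-1764) + (-56) = -1820; answer -1820
Part II: S1 = -1820; m = 12; f(3) = -2*(31) + 3*(-34) + 2*(12) = -140; iterating: f(3)=-140, f(4)=305, f(5)=-968, f(6)=2571, f(7)=-7436, f(8)=20649, f(9)=-58464; answer -58464
Part III: S2 = -58464; r = 10; cross terms: (-27*-7 - -32*-2)=125, (-32*-8 - 9*-7)=319, (9*-7 - 10*-8)=17, (10*5 - 17*-7)=169, (17*38 - 35*5)=471, (35*-2 - -27*38)=956; twice the area = |2057| = 2057; area = 2057/2; boundary points = 5 + 1 + 1 + 1 + 3 + 2 = 13; strictly interior points = area - boundary/2 + 1 = 1023; answer 1023
Part IV: S3 = 1023; w = -6; T(2) = -1*(30) - 3*(-6) = -12; iterating: T(2)=-12, T(3)=-78, T(4)=114, T(5)=120, T(6)=-462, T(7)=102, T(8)=1284, T(9)=-1590, T(10)=-2262; answer -2262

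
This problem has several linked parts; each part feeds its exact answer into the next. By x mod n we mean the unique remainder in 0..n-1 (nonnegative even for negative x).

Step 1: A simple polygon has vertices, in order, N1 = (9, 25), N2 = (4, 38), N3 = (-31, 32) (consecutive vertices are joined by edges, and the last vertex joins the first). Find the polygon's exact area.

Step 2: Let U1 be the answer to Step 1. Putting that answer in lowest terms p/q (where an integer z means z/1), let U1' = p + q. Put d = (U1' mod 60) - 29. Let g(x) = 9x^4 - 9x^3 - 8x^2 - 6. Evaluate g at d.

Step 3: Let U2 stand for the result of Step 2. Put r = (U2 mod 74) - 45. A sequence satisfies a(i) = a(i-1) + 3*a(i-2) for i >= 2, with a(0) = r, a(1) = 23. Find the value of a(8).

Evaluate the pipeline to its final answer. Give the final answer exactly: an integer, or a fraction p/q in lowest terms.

Step 1: cross terms: (9*38 - 4*25)=242, (4*32 - -31*38)=1306, (-31*25 - 9*32)=-1063; twice the area = |485| = 485; area = 485/2; answer 485/2
Step 2: U1 = 485/2; threaded value p + q = 487; d = -22; 9*(-22)^4 - 9*(-22)^3 - 8*(-22)^2 - 6 = (2108304) + (95832) + (-3872) + (-6) = 2200258; answer 2200258
Step 3: U2 = 2200258; r = -29; a(2) = 1*(23) + 3*(-29) = -64; iterating: a(2)=-64, a(3)=5, a(4)=-187, a(5)=-172, a(6)=-733, a(7)=-1249, a(8)=-3448; answer -3448

-3448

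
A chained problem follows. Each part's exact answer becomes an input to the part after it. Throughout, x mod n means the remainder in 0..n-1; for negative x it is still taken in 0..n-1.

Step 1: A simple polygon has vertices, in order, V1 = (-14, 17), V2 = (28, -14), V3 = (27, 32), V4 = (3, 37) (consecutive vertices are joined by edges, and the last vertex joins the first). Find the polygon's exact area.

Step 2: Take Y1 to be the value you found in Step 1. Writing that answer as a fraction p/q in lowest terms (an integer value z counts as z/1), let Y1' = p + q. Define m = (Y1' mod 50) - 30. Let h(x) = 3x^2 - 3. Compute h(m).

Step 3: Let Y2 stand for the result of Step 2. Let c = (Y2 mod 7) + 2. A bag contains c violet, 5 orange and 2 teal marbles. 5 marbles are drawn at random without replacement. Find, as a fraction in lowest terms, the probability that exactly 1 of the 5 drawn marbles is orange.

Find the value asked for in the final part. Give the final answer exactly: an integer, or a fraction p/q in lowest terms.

Step 1: cross terms: (-14*-14 - 28*17)=-280, (28*32 - 27*-14)=1274, (27*37 - 3*32)=903, (3*17 - -14*37)=569; twice the area = |2466| = 2466; area = 1233; answer 1233
Step 2: Y1 = 1233; threaded value p + q = 1234; m = 4; 3*(4)^2 - 3 = (48) + (-3) = 45; answer 45
Step 3: Y2 = 45; c = 5; total draws C(12,5) = 792; favorable C(5,1)*C(7,4) = 175; P = 175/792; answer 175/792

175/792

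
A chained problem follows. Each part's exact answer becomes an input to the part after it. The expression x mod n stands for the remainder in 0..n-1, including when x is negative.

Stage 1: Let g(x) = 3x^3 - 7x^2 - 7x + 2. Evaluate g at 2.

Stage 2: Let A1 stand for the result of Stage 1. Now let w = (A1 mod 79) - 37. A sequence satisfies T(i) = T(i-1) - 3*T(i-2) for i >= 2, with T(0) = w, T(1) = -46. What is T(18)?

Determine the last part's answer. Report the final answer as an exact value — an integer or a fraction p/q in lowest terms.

Stage 1: 3*(2)^3 - 7*(2)^2 - 7*(2)^1 + 2 = (24) + (-28) + (-14) + (2) = -16; answer -16
Stage 2: A1 = -16; w = 26; T(2) = 1*(-46) - 3*(26) = -124; iterating: T(2)=-124, T(3)=14, T(4)=386, T(5)=344, T(6)=-814, T(7)=-1846, T(8)=596, T(9)=6134, T(10)=4346, T(11)=-14056, T(12)=-27094, T(13)=15074, T(14)=96356, T(15)=51134, T(16)=-237934, T(17)=-391336, T(18)=322466; answer 322466

322466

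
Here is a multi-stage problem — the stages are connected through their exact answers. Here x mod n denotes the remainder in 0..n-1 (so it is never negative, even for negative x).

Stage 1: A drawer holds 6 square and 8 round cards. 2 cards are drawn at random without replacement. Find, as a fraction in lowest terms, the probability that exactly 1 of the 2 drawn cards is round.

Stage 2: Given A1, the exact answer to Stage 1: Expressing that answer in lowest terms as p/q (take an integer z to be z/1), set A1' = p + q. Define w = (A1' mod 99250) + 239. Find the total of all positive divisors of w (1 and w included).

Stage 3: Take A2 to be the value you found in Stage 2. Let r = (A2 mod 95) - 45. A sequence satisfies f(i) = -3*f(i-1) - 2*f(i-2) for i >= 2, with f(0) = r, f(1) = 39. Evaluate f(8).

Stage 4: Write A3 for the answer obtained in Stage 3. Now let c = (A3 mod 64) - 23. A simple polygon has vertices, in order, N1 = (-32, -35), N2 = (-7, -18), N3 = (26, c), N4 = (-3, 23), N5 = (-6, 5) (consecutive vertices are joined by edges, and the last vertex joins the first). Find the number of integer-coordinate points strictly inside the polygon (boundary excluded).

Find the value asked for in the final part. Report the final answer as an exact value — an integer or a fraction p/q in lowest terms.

Stage 1: total draws C(14,2) = 91; favorable C(8,1)*C(6,1) = 48; P = 48/91; answer 48/91
Stage 2: A1 = 48/91; threaded value p + q = 139; w = 378; 378 = 2 * 3^3 * 7; sigma = (1 + 2) * (1 + 3 + 9 + 27) * (1 + 7) = 3 * 40 * 8 = 960; answer 960
Stage 3: A2 = 960; r = -35; f(2) = -3*(39) - 2*(-35) = -47; iterating: f(2)=-47, f(3)=63, f(4)=-95, f(5)=159, f(6)=-287, f(7)=543, f(8)=-1055; answer -1055
Stage 4: A3 = -1055; c = 10; cross terms: (-32*-18 - -7*-35)=331, (-7*10 - 26*-18)=398, (26*23 - -3*10)=628, (-3*5 - -6*23)=123, (-6*-35 - -32*5)=370; twice the area = |1850| = 1850; area = 925; boundary points = 1 + 1 + 1 + 3 + 2 = 8; strictly interior points = area - boundary/2 + 1 = 922; answer 922

922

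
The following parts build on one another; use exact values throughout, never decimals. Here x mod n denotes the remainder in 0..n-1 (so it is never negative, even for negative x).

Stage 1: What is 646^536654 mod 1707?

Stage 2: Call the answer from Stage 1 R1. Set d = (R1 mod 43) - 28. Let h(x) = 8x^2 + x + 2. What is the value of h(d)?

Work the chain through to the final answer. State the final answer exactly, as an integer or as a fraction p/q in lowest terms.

Stage 1: squarings mod 1707: 646^1=646, 646^2=808, 646^4=790, 646^8=1045, 646^16=1252, 646^32=478, 646^64=1453, 646^128=1357, 646^256=1303, 646^512=1051, 646^1024=172, 646^2048=565, 646^4096=16, 646^8192=256, 646^16384=670, 646^32768=1666, 646^65536=1681, 646^131072=676, 646^262144=1207, 646^524288=778; 646^536654 = 646^2 * 646^4 * 646^8 * 646^64 * 646^4096 * 646^8192 * 646^524288 = 214 (mod 1707); answer 214
Stage 2: R1 = 214; d = 14; 8*(14)^2 + 1*(14)^1 + 2 = (1568) + (14) + (2) = 1584; answer 1584

1584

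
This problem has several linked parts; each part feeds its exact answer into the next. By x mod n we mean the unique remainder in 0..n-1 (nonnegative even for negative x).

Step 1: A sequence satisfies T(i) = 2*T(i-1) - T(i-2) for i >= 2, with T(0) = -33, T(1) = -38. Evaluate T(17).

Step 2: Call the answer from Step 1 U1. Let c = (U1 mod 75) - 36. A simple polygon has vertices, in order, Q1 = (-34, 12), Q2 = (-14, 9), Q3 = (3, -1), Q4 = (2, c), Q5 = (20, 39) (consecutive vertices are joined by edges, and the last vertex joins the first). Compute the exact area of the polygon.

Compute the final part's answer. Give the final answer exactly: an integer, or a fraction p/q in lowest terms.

1563/2

Step 1: T(2) = 2*(-38) - 1*(-33) = -43; iterating: T(2)=-43, T(3)=-48, T(4)=-53, T(5)=-58, T(6)=-63, T(7)=-68, T(8)=-73, T(9)=-78, T(10)=-83, T(11)=-88, T(12)=-93, T(13)=-98, T(14)=-103, T(15)=-108, T(16)=-113, T(17)=-118; answer -118
Step 2: U1 = -118; c = -4; cross terms: (-34*9 - -14*12)=-138, (-14*-1 - 3*9)=-13, (3*-4 - 2*-1)=-10, (2*39 - 20*-4)=158, (20*12 - -34*39)=1566; twice the area = |1563| = 1563; area = 1563/2; answer 1563/2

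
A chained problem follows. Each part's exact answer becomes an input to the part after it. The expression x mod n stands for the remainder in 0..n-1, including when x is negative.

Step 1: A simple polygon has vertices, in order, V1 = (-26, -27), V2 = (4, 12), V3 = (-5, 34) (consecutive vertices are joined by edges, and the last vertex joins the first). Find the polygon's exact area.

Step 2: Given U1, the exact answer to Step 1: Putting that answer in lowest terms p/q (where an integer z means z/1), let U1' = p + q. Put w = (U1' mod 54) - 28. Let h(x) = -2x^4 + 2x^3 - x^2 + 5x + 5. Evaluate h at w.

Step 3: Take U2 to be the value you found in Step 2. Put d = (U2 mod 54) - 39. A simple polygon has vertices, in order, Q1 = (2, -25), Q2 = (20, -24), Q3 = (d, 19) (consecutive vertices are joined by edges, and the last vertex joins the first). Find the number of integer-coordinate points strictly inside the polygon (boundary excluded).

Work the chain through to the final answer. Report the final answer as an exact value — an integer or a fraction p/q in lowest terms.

396

Step 1: cross terms: (-26*12 - 4*-27)=-204, (4*34 - -5*12)=196, (-5*-27 - -26*34)=1019; twice the area = |1011| = 1011; area = 1011/2; answer 1011/2
Step 2: U1 = 1011/2; threaded value p + q = 1013; w = 13; -2*(13)^4 + 2*(13)^3 - 1*(13)^2 + 5*(13)^1 + 5 = (-57122) + (4394) + (-169) + (65) + (5) = -52827; answer -52827
Step 3: U2 = -52827; d = 0; cross terms: (2*-24 - 20*-25)=452, (20*19 - 0*-24)=380, (0*-25 - 2*19)=-38; twice the area = |794| = 794; area = 397; boundary points = 1 + 1 + 2 = 4; strictly interior points = area - boundary/2 + 1 = 396; answer 396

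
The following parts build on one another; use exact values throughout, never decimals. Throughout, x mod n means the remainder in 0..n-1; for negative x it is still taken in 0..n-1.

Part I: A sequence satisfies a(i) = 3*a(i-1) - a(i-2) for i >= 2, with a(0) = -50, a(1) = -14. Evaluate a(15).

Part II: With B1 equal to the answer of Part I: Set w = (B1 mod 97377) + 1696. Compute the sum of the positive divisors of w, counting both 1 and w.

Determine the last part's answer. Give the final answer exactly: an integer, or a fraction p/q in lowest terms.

Part I: a(2) = 3*(-14) - 1*(-50) = 8; iterating: a(2)=8, a(3)=38, a(4)=106, a(5)=280, a(6)=734, a(7)=1922, a(8)=5032, a(9)=13174, a(10)=34490, a(11)=90296, a(12)=236398, a(13)=618898, a(14)=1620296, a(15)=4241990; answer 4241990
Part II: B1 = 4241990; w = 56475; 56475 = 3^2 * 5^2 * 251; sigma = (1 + 3 + 9) * (1 + 5 + 25) * (1 + 251) = 13 * 31 * 252 = 101556; answer 101556

101556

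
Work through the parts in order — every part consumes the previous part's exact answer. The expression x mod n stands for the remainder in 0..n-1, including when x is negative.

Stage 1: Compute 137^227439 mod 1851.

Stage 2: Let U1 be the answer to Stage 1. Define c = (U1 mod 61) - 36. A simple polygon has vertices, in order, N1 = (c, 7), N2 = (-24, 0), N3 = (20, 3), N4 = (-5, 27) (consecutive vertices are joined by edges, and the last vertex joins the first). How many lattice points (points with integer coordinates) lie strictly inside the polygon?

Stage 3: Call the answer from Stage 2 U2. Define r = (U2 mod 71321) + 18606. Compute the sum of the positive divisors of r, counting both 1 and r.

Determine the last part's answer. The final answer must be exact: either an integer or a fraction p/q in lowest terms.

40176

Stage 1: squarings mod 1851: 137^1=137, 137^2=259, 137^4=445, 137^8=1819, 137^16=1024, 137^32=910, 137^64=703, 137^128=1843, 137^256=64, 137^512=394, 137^1024=1603, 137^2048=421, 137^4096=1396, 137^8192=1564, 137^16384=925, 137^32768=463, 137^65536=1504, 137^131072=94; 137^227439 = 137^1 * 137^2 * 137^4 * 137^8 * 137^32 * 137^64 * 137^2048 * 137^4096 * 137^8192 * 137^16384 * 137^65536 * 137^131072 = 164 (mod 1851); answer 164
Stage 2: U1 = 164; c = 6; cross terms: (6*0 - -24*7)=168, (-24*3 - 20*0)=-72, (20*27 - -5*3)=555, (-5*7 - 6*27)=-197; twice the area = |454| = 454; area = 227; boundary points = 1 + 1 + 1 + 1 = 4; strictly interior points = area - boundary/2 + 1 = 226; answer 226
Stage 3: U2 = 226; r = 18832; 18832 = 2^4 * 11 * 107; sigma = (1 + 2 + 4 + 8 + 16) * (1 + 11) * (1 + 107) = 31 * 12 * 108 = 40176; answer 40176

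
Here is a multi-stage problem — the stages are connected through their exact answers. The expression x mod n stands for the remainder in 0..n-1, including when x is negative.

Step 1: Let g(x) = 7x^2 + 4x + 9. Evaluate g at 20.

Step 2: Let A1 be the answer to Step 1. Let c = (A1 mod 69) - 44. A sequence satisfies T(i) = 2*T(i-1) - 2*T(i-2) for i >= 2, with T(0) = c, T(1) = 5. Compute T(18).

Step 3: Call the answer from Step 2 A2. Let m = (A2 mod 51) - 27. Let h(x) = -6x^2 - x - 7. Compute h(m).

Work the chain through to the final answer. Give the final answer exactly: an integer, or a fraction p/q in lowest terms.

-33

Step 1: 7*(20)^2 + 4*(20)^1 + 9 = (2800) + (80) + (9) = 2889; answer 2889
Step 2: A1 = 2889; c = 16; T(2) = 2*(5) - 2*(16) = -22; iterating: T(2)=-22, T(3)=-54, T(4)=-64, T(5)=-20, T(6)=88, T(7)=216, T(8)=256, T(9)=80, T(10)=-352, T(11)=-864, T(12)=-1024, T(13)=-320, T(14)=1408, T(15)=3456, T(16)=4096, T(17)=1280, T(18)=-5632; answer -5632
Step 3: A2 = -5632; m = 2; -6*(2)^2 - 1*(2)^1 - 7 = (-24) + (-2) + (-7) = -33; answer -33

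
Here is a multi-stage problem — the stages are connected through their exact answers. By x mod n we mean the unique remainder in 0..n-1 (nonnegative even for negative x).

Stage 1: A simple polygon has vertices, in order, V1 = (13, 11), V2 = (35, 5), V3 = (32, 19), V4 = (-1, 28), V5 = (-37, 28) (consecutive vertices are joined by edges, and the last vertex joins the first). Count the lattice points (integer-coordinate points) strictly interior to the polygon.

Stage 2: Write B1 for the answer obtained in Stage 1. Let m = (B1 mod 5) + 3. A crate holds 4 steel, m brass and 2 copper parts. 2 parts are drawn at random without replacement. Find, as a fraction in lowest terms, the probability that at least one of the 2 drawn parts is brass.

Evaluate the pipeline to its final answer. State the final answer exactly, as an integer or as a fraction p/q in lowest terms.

17/22

Stage 1: cross terms: (13*5 - 35*11)=-320, (35*19 - 32*5)=505, (32*28 - -1*19)=915, (-1*28 - -37*28)=1008, (-37*11 - 13*28)=-771; twice the area = |1337| = 1337; area = 1337/2; boundary points = 2 + 1 + 3 + 36 + 1 = 43; strictly interior points = area - boundary/2 + 1 = 648; answer 648
Stage 2: B1 = 648; m = 6; total draws C(12,2) = 66; complement C(6,2) = 15; favorable 66 - 15 = 51; P = 17/22; answer 17/22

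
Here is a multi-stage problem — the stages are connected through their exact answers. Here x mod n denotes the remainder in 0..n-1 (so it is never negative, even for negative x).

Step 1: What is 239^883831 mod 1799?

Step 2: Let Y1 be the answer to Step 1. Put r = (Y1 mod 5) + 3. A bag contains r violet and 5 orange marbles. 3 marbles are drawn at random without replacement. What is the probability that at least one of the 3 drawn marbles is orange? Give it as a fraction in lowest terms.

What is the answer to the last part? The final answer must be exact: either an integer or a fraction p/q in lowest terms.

20/21

Step 1: squarings mod 1799: 239^1=239, 239^2=1352, 239^4=120, 239^8=8, 239^16=64, 239^32=498, 239^64=1541, 239^128=1, 239^256=1, 239^512=1, 239^1024=1, 239^2048=1, 239^4096=1, 239^8192=1, 239^16384=1, 239^32768=1, 239^65536=1, 239^131072=1, 239^262144=1, 239^524288=1; 239^883831 = 239^1 * 239^2 * 239^4 * 239^16 * 239^32 * 239^64 * 239^1024 * 239^2048 * 239^4096 * 239^8192 * 239^16384 * 239^65536 * 239^262144 * 239^524288 = 1401 (mod 1799); answer 1401
Step 2: Y1 = 1401; r = 4; total draws C(9,3) = 84; complement C(4,3) = 4; favorable 84 - 4 = 80; P = 20/21; answer 20/21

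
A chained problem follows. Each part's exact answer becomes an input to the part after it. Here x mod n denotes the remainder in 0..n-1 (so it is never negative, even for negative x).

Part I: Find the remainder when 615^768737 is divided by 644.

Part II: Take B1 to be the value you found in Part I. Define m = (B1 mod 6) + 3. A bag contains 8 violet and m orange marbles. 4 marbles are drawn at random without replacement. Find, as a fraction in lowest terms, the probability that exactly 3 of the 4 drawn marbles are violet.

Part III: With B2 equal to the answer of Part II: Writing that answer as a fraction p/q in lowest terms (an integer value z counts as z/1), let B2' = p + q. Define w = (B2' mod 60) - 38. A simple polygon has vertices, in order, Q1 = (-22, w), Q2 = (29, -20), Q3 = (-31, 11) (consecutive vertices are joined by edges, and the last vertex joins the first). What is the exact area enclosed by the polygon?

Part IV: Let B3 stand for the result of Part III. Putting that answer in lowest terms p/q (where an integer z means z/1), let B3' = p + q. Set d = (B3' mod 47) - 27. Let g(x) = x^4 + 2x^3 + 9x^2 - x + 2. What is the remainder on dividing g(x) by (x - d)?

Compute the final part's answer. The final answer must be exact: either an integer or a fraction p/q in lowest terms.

68

Part I: squarings mod 644: 615^1=615, 615^2=197, 615^4=169, 615^8=225, 615^16=393, 615^32=533, 615^64=85, 615^128=141, 615^256=561, 615^512=449, 615^1024=29, 615^2048=197, 615^4096=169, 615^8192=225, 615^16384=393, 615^32768=533, 615^65536=85, 615^131072=141, 615^262144=561, 615^524288=449; 615^768737 = 615^1 * 615^32 * 615^64 * 615^128 * 615^512 * 615^2048 * 615^4096 * 615^8192 * 615^32768 * 615^65536 * 615^131072 * 615^524288 = 447 (mod 644); answer 447
Part II: B1 = 447; m = 6; total draws C(14,4) = 1001; favorable C(8,3)*C(6,1) = 336; P = 48/143; answer 48/143
Part III: B2 = 48/143; threaded value p + q = 191; w = -27; cross terms: (-22*-20 - 29*-27)=1223, (29*11 - -31*-20)=-301, (-31*-27 - -22*11)=1079; twice the area = |2001| = 2001; area = 2001/2; answer 2001/2
Part IV: B3 = 2001/2; threaded value p + q = 2003; d = 2; remainder = value at the root: 1*(2)^4 + 2*(2)^3 + 9*(2)^2 - 1*(2)^1 + 2 = (16) + (16) + (36) + (-2) + (2) = 68; answer 68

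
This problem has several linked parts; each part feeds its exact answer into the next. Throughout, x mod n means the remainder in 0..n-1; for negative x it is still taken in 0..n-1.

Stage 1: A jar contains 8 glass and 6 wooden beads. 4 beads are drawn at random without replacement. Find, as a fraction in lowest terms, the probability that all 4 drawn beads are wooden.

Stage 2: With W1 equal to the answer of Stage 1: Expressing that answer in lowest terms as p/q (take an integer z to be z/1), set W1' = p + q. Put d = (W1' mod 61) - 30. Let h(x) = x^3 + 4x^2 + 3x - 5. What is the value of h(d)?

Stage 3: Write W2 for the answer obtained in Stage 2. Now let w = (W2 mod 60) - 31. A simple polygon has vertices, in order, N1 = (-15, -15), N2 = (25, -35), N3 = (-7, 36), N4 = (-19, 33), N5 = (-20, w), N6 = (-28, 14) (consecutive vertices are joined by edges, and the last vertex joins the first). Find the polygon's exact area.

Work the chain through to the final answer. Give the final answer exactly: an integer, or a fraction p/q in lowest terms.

Stage 1: total draws C(14,4) = 1001; favorable C(6,4) = 15; P = 15/1001; answer 15/1001
Stage 2: W1 = 15/1001; threaded value p + q = 1016; d = 10; 1*(10)^3 + 4*(10)^2 + 3*(10)^1 - 5 = (1000) + (400) + (30) + (-5) = 1425; answer 1425
Stage 3: W2 = 1425; w = 14; cross terms: (-15*-35 - 25*-15)=900, (25*36 - -7*-35)=655, (-7*33 - -19*36)=453, (-19*14 - -20*33)=394, (-20*14 - -28*14)=112, (-28*-15 - -15*14)=630; twice the area = |3144| = 3144; area = 1572; answer 1572

1572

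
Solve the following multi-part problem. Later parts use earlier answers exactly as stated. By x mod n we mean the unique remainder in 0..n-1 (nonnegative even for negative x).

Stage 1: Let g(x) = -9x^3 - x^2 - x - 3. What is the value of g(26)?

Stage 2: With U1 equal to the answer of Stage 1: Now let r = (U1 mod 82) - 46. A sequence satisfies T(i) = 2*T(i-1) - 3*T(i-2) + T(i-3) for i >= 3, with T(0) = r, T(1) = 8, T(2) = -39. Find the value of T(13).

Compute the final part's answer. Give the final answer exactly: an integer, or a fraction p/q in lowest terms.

6020

Stage 1: -9*(26)^3 - 1*(26)^2 - 1*(26)^1 - 3 = (-158184) + (-676) + (-26) + (-3) = -158889; answer -158889
Stage 2: U1 = -158889; r = -19; T(3) = 2*(-39) - 3*(8) + 1*(-19) = -121; iterating: T(3)=-121, T(4)=-117, T(5)=90, T(6)=410, T(7)=433, T(8)=-274, T(9)=-1437, T(10)=-1619, T(11)=799, T(12)=5018, T(13)=6020; answer 6020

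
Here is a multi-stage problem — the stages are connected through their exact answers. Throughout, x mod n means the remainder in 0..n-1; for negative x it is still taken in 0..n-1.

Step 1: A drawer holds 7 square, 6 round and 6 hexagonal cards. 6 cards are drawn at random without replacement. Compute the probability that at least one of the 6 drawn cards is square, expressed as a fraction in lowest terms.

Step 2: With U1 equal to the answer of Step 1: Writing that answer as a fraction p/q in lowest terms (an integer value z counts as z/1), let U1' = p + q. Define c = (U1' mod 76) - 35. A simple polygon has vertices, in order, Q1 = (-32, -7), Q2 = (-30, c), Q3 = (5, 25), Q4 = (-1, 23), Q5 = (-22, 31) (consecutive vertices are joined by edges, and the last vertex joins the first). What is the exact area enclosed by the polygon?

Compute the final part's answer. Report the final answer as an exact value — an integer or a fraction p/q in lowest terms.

1097/2

Step 1: total draws C(19,6) = 27132; complement C(12,6) = 924; favorable 27132 - 924 = 26208; P = 312/323; answer 312/323
Step 2: U1 = 312/323; threaded value p + q = 635; c = -8; cross terms: (-32*-8 - -30*-7)=46, (-30*25 - 5*-8)=-710, (5*23 - -1*25)=140, (-1*31 - -22*23)=475, (-22*-7 - -32*31)=1146; twice the area = |1097| = 1097; area = 1097/2; answer 1097/2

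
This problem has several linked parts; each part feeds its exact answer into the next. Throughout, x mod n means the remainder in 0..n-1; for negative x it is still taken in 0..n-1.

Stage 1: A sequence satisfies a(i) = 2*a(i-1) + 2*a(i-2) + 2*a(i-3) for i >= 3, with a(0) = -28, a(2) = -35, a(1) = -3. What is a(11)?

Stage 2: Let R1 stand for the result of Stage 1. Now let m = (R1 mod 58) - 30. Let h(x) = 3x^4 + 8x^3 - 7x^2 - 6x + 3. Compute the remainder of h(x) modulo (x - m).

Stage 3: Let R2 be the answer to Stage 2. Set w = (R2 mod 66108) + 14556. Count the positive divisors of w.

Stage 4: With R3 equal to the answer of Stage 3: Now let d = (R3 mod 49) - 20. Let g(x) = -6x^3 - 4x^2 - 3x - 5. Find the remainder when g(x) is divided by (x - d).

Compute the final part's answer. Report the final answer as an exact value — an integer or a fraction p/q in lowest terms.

33745

Stage 1: a(3) = 2*(-35) + 2*(-3) + 2*(-28) = -132; iterating: a(3)=-132, a(4)=-340, a(5)=-1014, a(6)=-2972, a(7)=-8652, a(8)=-25276, a(9)=-73800, a(10)=-215456, a(11)=-629064; answer -629064
Stage 2: R1 = -629064; m = -26; remainder = value at the root: 3*(-26)^4 + 8*(-26)^3 - 7*(-26)^2 - 6*(-26)^1 + 3 = (1370928) + (-140608) + (-4732) + (156) + (3) = 1225747; answer 1225747
Stage 3: R2 = 1225747; w = 50359; 50359 is prime, so its only divisors are 1 and 50359; count = 2; answer 2
Stage 4: R3 = 2; d = -18; remainder = value at the root: -6*(-18)^3 - 4*(-18)^2 - 3*(-18)^1 - 5 = (34992) + (-1296) + (54) + (-5) = 33745; answer 33745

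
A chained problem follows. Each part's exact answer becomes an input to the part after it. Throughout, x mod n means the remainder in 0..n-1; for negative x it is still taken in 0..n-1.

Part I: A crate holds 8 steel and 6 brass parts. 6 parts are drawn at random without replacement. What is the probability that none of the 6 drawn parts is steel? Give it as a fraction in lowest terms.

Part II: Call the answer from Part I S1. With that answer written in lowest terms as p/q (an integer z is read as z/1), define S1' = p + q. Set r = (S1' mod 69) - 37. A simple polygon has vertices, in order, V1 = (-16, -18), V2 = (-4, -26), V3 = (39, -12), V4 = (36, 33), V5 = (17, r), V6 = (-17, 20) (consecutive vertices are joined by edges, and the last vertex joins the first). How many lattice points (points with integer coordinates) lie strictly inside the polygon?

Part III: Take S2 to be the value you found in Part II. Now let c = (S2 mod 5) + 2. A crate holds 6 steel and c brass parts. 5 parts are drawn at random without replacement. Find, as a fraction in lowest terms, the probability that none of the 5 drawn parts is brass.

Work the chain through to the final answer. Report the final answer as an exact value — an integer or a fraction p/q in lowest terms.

3/28

Part I: total draws C(14,6) = 3003; favorable C(6,6) = 1; P = 1/3003; answer 1/3003
Part II: S1 = 1/3003; threaded value p + q = 3004; r = 0; cross terms: (-16*-26 - -4*-18)=344, (-4*-12 - 39*-26)=1062, (39*33 - 36*-12)=1719, (36*0 - 17*33)=-561, (17*20 - -17*0)=340, (-17*-18 - -16*20)=626; twice the area = |3530| = 3530; area = 1765; boundary points = 4 + 1 + 3 + 1 + 2 + 1 = 12; strictly interior points = area - boundary/2 + 1 = 1760; answer 1760
Part III: S2 = 1760; c = 2; total draws C(8,5) = 56; favorable C(6,5) = 6; P = 3/28; answer 3/28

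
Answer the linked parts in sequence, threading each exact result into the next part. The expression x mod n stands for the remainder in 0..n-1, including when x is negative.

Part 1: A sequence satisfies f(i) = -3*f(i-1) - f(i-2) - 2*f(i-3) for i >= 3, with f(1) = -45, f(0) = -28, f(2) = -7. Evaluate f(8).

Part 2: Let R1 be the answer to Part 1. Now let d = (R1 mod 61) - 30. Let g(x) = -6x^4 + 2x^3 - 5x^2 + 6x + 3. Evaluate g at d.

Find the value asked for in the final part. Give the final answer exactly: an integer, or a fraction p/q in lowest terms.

Part 1: f(3) = -3*(-7) - 1*(-45) - 2*(-28) = 122; iterating: f(3)=122, f(4)=-269, f(5)=699, f(6)=-2072, f(7)=6055, f(8)=-17491; answer -17491
Part 2: R1 = -17491; d = -14; -6*(-14)^4 + 2*(-14)^3 - 5*(-14)^2 + 6*(-14)^1 + 3 = (-230496) + (-5488) + (-980) + (-84) + (3) = -237045; answer -237045

-237045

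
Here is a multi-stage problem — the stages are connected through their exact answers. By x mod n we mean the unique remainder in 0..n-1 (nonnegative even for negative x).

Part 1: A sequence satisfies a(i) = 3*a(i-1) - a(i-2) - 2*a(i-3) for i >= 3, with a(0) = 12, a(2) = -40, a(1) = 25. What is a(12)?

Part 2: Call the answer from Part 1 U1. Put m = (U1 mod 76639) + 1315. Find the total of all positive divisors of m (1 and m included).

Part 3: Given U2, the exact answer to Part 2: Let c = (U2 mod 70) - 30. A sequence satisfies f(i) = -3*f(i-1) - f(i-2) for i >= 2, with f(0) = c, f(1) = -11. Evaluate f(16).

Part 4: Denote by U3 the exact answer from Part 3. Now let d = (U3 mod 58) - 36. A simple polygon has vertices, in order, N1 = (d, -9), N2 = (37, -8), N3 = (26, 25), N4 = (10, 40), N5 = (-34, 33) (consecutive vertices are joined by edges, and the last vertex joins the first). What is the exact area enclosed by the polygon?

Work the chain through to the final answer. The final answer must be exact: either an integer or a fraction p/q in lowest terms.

Part 1: a(3) = 3*(-40) - 1*(25) - 2*(12) = -169; iterating: a(3)=-169, a(4)=-517, a(5)=-1302, a(6)=-3051, a(7)=-6817, a(8)=-14796, a(9)=-31469, a(10)=-65977, a(11)=-136870, a(12)=-281695; answer -281695
Part 2: U1 = -281695; m = 26176; 26176 = 2^6 * 409; sigma = (1 + 2 + 4 + 8 + 16 + 32 + 64) * (1 + 409) = 127 * 410 = 52070; answer 52070
Part 3: U2 = 52070; c = 30; f(2) = -3*(-11) - 1*(30) = 3; iterating: f(2)=3, f(3)=2, f(4)=-9, f(5)=25, f(6)=-66, f(7)=173, f(8)=-453, f(9)=1186, f(10)=-3105, f(11)=8129, f(12)=-21282, f(13)=55717, f(14)=-145869, f(15)=381890, f(16)=-999801; answer -999801
Part 4: U3 = -999801; d = -33; cross terms: (-33*-8 - 37*-9)=597, (37*25 - 26*-8)=1133, (26*40 - 10*25)=790, (10*33 - -34*40)=1690, (-34*-9 - -33*33)=1395; twice the area = |5605| = 5605; area = 5605/2; answer 5605/2

5605/2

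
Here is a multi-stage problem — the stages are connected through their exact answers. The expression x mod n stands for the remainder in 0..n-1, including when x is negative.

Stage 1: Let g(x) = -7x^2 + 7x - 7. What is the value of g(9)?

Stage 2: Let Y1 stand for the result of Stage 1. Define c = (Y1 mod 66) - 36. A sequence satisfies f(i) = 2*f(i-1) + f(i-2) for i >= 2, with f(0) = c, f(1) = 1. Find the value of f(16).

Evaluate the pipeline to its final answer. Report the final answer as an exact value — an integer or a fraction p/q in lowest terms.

Stage 1: -7*(9)^2 + 7*(9)^1 - 7 = (-567) + (63) + (-7) = -511; answer -511
Stage 2: Y1 = -511; c = -19; f(2) = 2*(1) + 1*(-19) = -17; iterating: f(2)=-17, f(3)=-33, f(4)=-83, f(5)=-199, f(6)=-481, f(7)=-1161, f(8)=-2803, f(9)=-6767, f(10)=-16337, f(11)=-39441, f(12)=-95219, f(13)=-229879, f(14)=-554977, f(15)=-1339833, f(16)=-3234643; answer -3234643

-3234643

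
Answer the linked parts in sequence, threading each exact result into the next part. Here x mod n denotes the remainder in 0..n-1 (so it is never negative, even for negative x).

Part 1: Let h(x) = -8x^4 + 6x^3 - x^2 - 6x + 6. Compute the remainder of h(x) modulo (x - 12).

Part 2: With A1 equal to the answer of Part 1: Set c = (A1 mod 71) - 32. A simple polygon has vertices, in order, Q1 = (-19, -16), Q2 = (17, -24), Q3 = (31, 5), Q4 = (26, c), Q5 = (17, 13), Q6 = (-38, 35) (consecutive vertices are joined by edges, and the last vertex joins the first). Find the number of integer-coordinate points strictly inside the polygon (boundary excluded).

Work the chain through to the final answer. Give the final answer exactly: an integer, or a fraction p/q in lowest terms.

Part 1: remainder = value at the root: -8*(12)^4 + 6*(12)^3 - 1*(12)^2 - 6*(12)^1 + 6 = (-165888) + (10368) + (-144) + (-72) + (6) = -155730; answer -155730
Part 2: A1 = -155730; c = 12; cross terms: (-19*-24 - 17*-16)=728, (17*5 - 31*-24)=829, (31*12 - 26*5)=242, (26*13 - 17*12)=134, (17*35 - -38*13)=1089, (-38*-16 - -19*35)=1273; twice the area = |4295| = 4295; area = 4295/2; boundary points = 4 + 1 + 1 + 1 + 11 + 1 = 19; strictly interior points = area - boundary/2 + 1 = 2139; answer 2139

2139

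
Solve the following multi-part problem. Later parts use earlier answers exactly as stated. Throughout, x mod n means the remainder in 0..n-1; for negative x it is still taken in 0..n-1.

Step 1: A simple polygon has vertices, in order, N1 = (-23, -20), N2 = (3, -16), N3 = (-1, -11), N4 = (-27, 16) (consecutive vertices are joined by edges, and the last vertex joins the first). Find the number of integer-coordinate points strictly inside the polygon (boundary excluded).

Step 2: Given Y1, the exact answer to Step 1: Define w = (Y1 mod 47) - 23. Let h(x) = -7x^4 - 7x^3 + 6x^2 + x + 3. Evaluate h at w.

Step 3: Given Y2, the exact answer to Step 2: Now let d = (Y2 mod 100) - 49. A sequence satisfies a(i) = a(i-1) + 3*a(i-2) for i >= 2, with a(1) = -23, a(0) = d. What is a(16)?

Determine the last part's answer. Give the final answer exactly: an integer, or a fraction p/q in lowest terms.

Step 1: cross terms: (-23*-16 - 3*-20)=428, (3*-11 - -1*-16)=-49, (-1*16 - -27*-11)=-313, (-27*-20 - -23*16)=908; twice the area = |974| = 974; area = 487; boundary points = 2 + 1 + 1 + 4 = 8; strictly interior points = area - boundary/2 + 1 = 484; answer 484
Step 2: Y1 = 484; w = -9; -7*(-9)^4 - 7*(-9)^3 + 6*(-9)^2 + 1*(-9)^1 + 3 = (-45927) + (5103) + (486) + (-9) + (3) = -40344; answer -40344
Step 3: Y2 = -40344; d = 7; a(2) = 1*(-23) + 3*(7) = -2; iterating: a(2)=-2, a(3)=-71, a(4)=-77, a(5)=-290, a(6)=-521, a(7)=-1391, a(8)=-2954, a(9)=-7127, a(10)=-15989, a(11)=-37370, a(12)=-85337, a(13)=-197447, a(14)=-453458, a(15)=-1045799, a(16)=-2406173; answer -2406173

-2406173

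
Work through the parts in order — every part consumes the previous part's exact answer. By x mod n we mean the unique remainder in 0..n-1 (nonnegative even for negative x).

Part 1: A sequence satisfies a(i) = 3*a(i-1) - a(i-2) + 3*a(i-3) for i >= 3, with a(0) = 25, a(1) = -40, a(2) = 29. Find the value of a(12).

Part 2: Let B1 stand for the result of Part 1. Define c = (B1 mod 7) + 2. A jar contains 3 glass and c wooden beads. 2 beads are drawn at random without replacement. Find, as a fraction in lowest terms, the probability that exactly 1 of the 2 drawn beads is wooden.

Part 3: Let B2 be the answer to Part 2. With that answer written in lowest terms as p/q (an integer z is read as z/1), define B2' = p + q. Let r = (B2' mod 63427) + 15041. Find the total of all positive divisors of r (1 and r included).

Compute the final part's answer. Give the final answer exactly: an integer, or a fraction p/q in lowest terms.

26334

Part 1: a(3) = 3*(29) - 1*(-40) + 3*(25) = 202; iterating: a(3)=202, a(4)=457, a(5)=1256, a(6)=3917, a(7)=11866, a(8)=35449, a(9)=106232, a(10)=318845, a(11)=956650, a(12)=2869801; answer 2869801
Part 2: B1 = 2869801; c = 6; total draws C(9,2) = 36; favorable C(6,1)*C(3,1) = 18; P = 1/2; answer 1/2
Part 3: B2 = 1/2; threaded value p + q = 3; r = 15044; 15044 = 2^2 * 3761; sigma = (1 + 2 + 4) * (1 + 3761) = 7 * 3762 = 26334; answer 26334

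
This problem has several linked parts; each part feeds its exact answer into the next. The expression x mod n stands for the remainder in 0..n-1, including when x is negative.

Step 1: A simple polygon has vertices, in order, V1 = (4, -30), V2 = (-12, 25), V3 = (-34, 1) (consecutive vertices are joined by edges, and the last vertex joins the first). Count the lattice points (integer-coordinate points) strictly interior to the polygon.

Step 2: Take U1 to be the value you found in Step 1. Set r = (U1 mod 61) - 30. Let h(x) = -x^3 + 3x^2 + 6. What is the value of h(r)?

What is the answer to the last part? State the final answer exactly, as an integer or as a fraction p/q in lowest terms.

Step 1: cross terms: (4*25 - -12*-30)=-260, (-12*1 - -34*25)=838, (-34*-30 - 4*1)=1016; twice the area = |1594| = 1594; area = 797; boundary points = 1 + 2 + 1 = 4; strictly interior points = area - boundary/2 + 1 = 796; answer 796
Step 2: U1 = 796; r = -27; -1*(-27)^3 + 3*(-27)^2 + 6 = (19683) + (2187) + (6) = 21876; answer 21876

21876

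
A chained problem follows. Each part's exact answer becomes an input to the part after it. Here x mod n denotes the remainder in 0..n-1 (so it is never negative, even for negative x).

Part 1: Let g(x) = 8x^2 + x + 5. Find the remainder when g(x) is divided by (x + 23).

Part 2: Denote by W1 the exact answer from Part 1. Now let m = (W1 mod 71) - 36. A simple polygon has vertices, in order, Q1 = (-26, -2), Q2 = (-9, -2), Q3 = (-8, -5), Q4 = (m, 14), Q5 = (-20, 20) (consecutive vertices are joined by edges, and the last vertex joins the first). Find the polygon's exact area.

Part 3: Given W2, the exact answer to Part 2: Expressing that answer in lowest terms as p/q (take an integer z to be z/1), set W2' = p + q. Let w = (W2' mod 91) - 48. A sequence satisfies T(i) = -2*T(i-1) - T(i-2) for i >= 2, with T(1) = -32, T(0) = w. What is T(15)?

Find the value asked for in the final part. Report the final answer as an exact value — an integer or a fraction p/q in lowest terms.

Part 1: remainder = value at the root: 8*(-23)^2 + 1*(-23)^1 + 5 = (4232) + (-23) + (5) = 4214; answer 4214
Part 2: W1 = 4214; m = -11; cross terms: (-26*-2 - -9*-2)=34, (-9*-5 - -8*-2)=29, (-8*14 - -11*-5)=-167, (-11*20 - -20*14)=60, (-20*-2 - -26*20)=560; twice the area = |516| = 516; area = 258; answer 258
Part 3: W2 = 258; threaded value p + q = 259; w = 29; T(2) = -2*(-32) - 1*(29) = 35; iterating: T(2)=35, T(3)=-38, T(4)=41, T(5)=-44, T(6)=47, T(7)=-50, T(8)=53, T(9)=-56, T(10)=59, T(11)=-62, T(12)=65, T(13)=-68, T(14)=71, T(15)=-74; answer -74

-74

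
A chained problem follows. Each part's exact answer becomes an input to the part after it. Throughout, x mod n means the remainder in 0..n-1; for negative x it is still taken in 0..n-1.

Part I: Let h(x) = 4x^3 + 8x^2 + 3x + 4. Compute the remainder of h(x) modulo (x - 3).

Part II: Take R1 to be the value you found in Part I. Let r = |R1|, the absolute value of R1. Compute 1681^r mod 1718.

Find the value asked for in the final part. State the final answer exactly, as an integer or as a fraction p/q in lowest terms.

Part I: remainder = value at the root: 4*(3)^3 + 8*(3)^2 + 3*(3)^1 + 4 = (108) + (72) + (9) + (4) = 193; answer 193
Part II: R1 = 193; r = 193; squarings mod 1718: 1681^1=1681, 1681^2=1369, 1681^4=1541, 1681^8=405, 1681^16=815, 1681^32=1077, 1681^64=279, 1681^128=531; 1681^193 = 1681^1 * 1681^64 * 1681^128 = 625 (mod 1718); answer 625

625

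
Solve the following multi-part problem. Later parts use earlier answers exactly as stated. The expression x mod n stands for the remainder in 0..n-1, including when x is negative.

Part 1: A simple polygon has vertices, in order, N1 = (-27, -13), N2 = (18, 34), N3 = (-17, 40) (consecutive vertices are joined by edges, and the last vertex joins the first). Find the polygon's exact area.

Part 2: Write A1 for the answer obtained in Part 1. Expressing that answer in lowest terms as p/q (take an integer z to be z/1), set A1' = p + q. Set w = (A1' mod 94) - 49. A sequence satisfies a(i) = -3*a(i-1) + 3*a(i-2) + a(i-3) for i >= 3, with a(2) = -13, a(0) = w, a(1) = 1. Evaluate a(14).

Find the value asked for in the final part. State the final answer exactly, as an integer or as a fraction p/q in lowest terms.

Part 1: cross terms: (-27*34 - 18*-13)=-684, (18*40 - -17*34)=1298, (-17*-13 - -27*40)=1301; twice the area = |1915| = 1915; area = 1915/2; answer 1915/2
Part 2: A1 = 1915/2; threaded value p + q = 1917; w = -12; a(3) = -3*(-13) + 3*(1) + 1*(-12) = 30; iterating: a(3)=30, a(4)=-128, a(5)=461, a(6)=-1737, a(7)=6466, a(8)=-24148, a(9)=90105, a(10)=-336293, a(11)=1255046, a(12)=-4683912, a(13)=17480581, a(14)=-65238433; answer -65238433

-65238433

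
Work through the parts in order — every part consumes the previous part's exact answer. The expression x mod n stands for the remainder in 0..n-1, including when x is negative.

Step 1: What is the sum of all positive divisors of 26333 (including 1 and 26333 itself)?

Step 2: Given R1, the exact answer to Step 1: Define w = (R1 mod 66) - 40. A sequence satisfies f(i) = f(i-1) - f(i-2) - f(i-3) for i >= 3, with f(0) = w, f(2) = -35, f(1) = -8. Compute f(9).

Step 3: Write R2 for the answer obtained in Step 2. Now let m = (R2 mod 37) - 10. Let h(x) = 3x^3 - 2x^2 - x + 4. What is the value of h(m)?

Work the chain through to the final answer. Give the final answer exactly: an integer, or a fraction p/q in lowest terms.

-26

Step 1: 26333 = 17 * 1549; sigma = (1 + 17) * (1 + 1549) = 18 * 1550 = 27900; answer 27900
Step 2: R1 = 27900; w = 8; f(3) = 1*(-35) - 1*(-8) - 1*(8) = -35; iterating: f(3)=-35, f(4)=8, f(5)=78, f(6)=105, f(7)=19, f(8)=-164, f(9)=-288; answer -288
Step 3: R2 = -288; m = -2; 3*(-2)^3 - 2*(-2)^2 - 1*(-2)^1 + 4 = (-24) + (-8) + (2) + (4) = -26; answer -26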